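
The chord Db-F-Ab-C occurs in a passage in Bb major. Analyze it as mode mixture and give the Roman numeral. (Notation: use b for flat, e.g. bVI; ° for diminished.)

bIIImaj7

Db is the lowered form of scale degree 3 in Bb major (the diatonic degree 3 is D). Db–F–Ab–C is a major-seventh chord — the form found in Bb minor, not the diatonic iii (Dm). Borrowed into Bb major it is written bIIImaj7.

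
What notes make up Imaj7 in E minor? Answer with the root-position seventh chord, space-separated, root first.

E G# B D#

Imaj7 is built on scale degree 1, which is E in both E minor and its parallel. In E major the chord on E is E–G#–B–D#.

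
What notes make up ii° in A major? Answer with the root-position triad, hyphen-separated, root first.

The root, B, is scale degree 2 — the same note in A major and A minor; only the chord quality changes. Stacking thirds in A minor on B gives B–D–F.

B-D-F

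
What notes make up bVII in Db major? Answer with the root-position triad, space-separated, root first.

Scale degree 7 in Db major is C. bVII uses the lowered form, Cb, taken from Db minor. Stacking thirds in Db minor on Cb gives Cb–Eb–Gb.

Cb Eb Gb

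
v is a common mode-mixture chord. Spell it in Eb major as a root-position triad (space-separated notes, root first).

The root, Bb, is scale degree 5 — the same note in Eb major and Eb minor; only the chord quality changes. In Eb minor the chord on Bb is Bb–Db–F.

Bb Db F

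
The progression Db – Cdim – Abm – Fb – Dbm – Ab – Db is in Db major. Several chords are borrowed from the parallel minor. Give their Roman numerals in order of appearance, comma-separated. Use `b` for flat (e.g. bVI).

Db major has the diatonic set Db, Ebm, Fm, Gb, Ab, Bbm, Cdim. Of the given chords, Db, Cdim and Ab are diatonic. Abm (Ab–Cb–Eb) doesn't fit — on degree 5 Db major would have Ab (V). Abm is the degree-5 chord of Db minor, so it is the borrowed v. But Fb (Fb–Ab–Cb) is foreign: the diatonic iii on degree 3 is Fm, whereas Fb comes from Db minor. It is labeled bIII. Dbm (Db–Fb–Ab) is not: scale degree 1 in Db major carries Db (I). In Db minor the chord on that degree is Dbm, so here it functions as i, borrowed from the parallel minor.

v, bIII, i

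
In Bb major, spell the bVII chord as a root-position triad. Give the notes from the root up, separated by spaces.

The root of bVII is the lowered 7th degree: A becomes Ab. Building the major chord from the parallel minor on Ab: Ab–C–Eb.

Ab C Eb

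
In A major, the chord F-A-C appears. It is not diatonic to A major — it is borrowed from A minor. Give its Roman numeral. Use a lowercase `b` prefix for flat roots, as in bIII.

The root F is the lowered 6th scale degree — diatonically A major has F# there. F–A–C is a major chord — the form found in A minor, not the diatonic vi (F#m). Borrowed into A major it is written bVI.

bVI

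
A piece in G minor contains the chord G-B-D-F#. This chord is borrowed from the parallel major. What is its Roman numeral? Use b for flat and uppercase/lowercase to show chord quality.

Imaj7

The root G is the diatonic 1st degree of G minor; the borrowing shows in the chord quality. Diatonically G minor has Gm (i) on that degree; G–B–D–F# is instead the major-seventh chord native to G major, so it takes the label Imaj7.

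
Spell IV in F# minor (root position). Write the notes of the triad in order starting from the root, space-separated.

IV is built on scale degree 4, which is B in both F# minor and its parallel. Stacking thirds in F# major on B gives B–D#–F#.

B D# F#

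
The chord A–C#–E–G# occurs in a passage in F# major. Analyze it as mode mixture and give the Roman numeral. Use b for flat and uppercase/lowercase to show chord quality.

In F# major scale degree 3 is A#; A is its lowered form, from F# minor. A–C#–E–G# is a major-seventh chord — the form found in F# minor, not the diatonic iii (A#m). Borrowed into F# major it is written bIIImaj7.

bIIImaj7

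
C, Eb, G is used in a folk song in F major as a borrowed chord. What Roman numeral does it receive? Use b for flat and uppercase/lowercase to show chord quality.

v

The root C is the diatonic 5th degree of F major; the borrowing shows in the chord quality. Diatonically F major has C (V) on that degree; C–Eb–G is instead the minor chord native to F minor, so it takes the label v.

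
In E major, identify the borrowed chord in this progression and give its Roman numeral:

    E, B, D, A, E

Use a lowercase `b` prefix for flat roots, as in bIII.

bVII

E major has the diatonic set E, F#m, G#m, A, B, C#m, D#dim. Of the given chords, E, B and A are diatonic. But D (D–F#–A) is foreign: the diatonic vii° on degree 7 is D#dim, whereas D comes from E minor. It is labeled bVII.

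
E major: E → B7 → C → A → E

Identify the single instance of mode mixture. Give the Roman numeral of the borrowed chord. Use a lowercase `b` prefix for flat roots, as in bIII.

The diatonic triads in E major are E, F#m, G#m, A, B, C#m, D#dim. Of the given chords, E, B7 and A are diatonic. But C (C–E–G) is foreign: the diatonic vi on degree 6 is C#m, whereas C comes from E minor. It is labeled bVI.

bVI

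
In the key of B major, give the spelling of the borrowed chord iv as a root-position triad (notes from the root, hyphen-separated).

E-G-B

iv is built on scale degree 4, which is E in both B major and its parallel. Building the minor chord from the parallel minor on E: E–G–B.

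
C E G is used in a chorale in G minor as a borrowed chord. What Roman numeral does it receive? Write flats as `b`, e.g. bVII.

IV

The root C is the diatonic 4th degree of G minor; the borrowing shows in the chord quality. The diatonic chord on degree 4 would be Cm (iv), but C–E–G is the major chord from G major. As a borrowed chord it is labeled IV.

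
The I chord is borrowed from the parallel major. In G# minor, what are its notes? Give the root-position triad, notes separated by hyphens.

G#-B#-D#

The root, G#, is scale degree 1 — the same note in G# minor and G# major; only the chord quality changes. Building the major chord from the parallel major on G#: G#–B#–D#.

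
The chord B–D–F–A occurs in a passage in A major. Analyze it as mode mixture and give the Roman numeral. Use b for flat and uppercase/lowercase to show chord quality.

iiø7

B is scale degree 2 in A major. Diatonically A major has Bm (ii) on that degree; B–D–F–A is instead the half-diminished-seventh chord native to A minor, so it takes the label iiø7.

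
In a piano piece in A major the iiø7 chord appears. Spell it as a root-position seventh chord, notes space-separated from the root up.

iiø7 is built on scale degree 2, which is B in both A major and its parallel. Stacking thirds in A minor on B gives B–D–F–A.

B D F A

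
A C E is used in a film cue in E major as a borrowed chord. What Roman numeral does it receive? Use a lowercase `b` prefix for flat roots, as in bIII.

The root A is the diatonic 4th degree of E major; the borrowing shows in the chord quality. A–C–E is a minor chord — the form found in E minor, not the diatonic IV (A). Borrowed into E major it is written iv.

iv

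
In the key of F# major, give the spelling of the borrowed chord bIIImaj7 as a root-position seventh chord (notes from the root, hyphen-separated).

Scale degree 3 in F# major is A#. bIIImaj7 uses the lowered form, A, taken from F# minor. Stacking thirds in F# minor on A gives A–C#–E–G#.

A-C#-E-G#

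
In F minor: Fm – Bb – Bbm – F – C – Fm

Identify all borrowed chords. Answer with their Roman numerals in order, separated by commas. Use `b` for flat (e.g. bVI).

The diatonic triads in F minor (with V from harmonic minor) are Fm, Gdim, Ab, Bbm, C, Db, Eb. Fm, Bbm and C are all diatonic. But Bb (Bb–D–F) is foreign: the diatonic iv on degree 4 is Bbm, whereas Bb comes from F major. It is labeled IV. F (F–A–C) doesn't fit — on degree 1 F minor would have Fm (i). F is the degree-1 chord of F major, so it is the borrowed I.

IV, I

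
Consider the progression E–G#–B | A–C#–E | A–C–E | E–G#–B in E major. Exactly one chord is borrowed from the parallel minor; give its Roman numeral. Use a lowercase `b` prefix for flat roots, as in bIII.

iv

The diatonic triads in E major are E, F#m, G#m, A, B, C#m, D#dim. E–G#–B = E and A–C#–E = A both belong to that set. But A–C–E is foreign: the diatonic IV on degree 4 is A, whereas Am comes from E minor. It is labeled iv.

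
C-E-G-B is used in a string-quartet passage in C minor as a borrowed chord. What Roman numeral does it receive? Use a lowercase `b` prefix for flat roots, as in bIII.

Imaj7

C is scale degree 1 in C minor. The diatonic chord on degree 1 would be Cm (i), but C–E–G–B is the major-seventh chord from C major. As a borrowed chord it is labeled Imaj7.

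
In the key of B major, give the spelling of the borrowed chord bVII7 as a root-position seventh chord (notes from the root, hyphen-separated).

A-C#-E-G

The root of bVII7 is the lowered 7th degree: A# becomes A. Stacking thirds in B minor on A gives A–C#–E–G.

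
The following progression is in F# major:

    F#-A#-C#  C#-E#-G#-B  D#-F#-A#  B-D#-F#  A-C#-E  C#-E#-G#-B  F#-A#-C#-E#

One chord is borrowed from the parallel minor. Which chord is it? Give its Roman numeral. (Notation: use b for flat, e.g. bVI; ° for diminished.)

In F# major the diatonic chords are F#, G#m, A#m, B, C#, D#m, E#dim. F#–A#–C# = F#, C#–E#–G#–B = C#7, D#–F#–A# = D#m, B–D#–F# = B and F#–A#–C#–E# = F#maj7 all belong to that set. A–C#–E is not: scale degree 3 in F# major carries A#m (iii). In F# minor the chord on that degree is A, so here it functions as bIII, borrowed from the parallel minor.

bIII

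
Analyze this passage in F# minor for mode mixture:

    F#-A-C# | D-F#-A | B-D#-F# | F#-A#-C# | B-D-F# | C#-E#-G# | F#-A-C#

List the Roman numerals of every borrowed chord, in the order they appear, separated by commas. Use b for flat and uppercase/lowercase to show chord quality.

The diatonic triads in F# minor (with V from harmonic minor) are F#m, G#dim, A, Bm, C#, D, E. F#–A–C# = F#m, D–F#–A = D, B–D–F# = Bm and C#–E#–G# = C# are all diatonic. But B–D#–F# is foreign: the diatonic iv on degree 4 is Bm, whereas B comes from F# major. It is labeled IV. F#–A#–C# doesn't fit — on degree 1 F# minor would have F#m (i). F# is the degree-1 chord of F# major, so it is the borrowed I.

IV, I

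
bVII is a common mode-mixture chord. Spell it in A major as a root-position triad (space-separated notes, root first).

The root of bVII is the lowered 7th degree: G# becomes G. In A minor the chord on G is G–B–D.

G B D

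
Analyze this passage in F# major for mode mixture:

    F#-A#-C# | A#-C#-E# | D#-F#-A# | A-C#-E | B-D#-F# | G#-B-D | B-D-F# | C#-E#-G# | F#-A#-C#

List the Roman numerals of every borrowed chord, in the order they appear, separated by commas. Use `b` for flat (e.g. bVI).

bIII, ii°, iv

In F# major the diatonic chords are F#, G#m, A#m, B, C#, D#m, E#dim. F#–A#–C# = F#, A#–C#–E# = A#m, D#–F#–A# = D#m, B–D#–F# = B and C#–E#–G# = C# all belong to that set. But A–C#–E is foreign: the diatonic iii on degree 3 is A#m, whereas A comes from F# minor. It is labeled bIII. But G#–B–D is foreign: the diatonic ii on degree 2 is G#m, whereas G#dim comes from F# minor. It is labeled ii°. But B–D–F# is foreign: the diatonic IV on degree 4 is B, whereas Bm comes from F# minor. It is labeled iv.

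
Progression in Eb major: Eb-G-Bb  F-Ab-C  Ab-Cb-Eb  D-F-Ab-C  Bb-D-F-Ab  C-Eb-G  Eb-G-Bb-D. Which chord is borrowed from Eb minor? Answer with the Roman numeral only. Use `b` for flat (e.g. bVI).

iv

Eb major has the diatonic set Eb, Fm, Gm, Ab, Bb, Cm, Ddim. Of the given chords, Eb–G–Bb = Eb, F–Ab–C = Fm, D–F–Ab–C = Dm7b5, Bb–D–F–Ab = Bb7, C–Eb–G = Cm and Eb–G–Bb–D = Ebmaj7 are diatonic. Ab–Cb–Eb doesn't fit — on degree 4 Eb major would have Ab (IV). Abm is the degree-4 chord of Eb minor, so it is the borrowed iv.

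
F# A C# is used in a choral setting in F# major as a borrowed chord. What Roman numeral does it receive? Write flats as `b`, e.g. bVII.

i

F# is scale degree 1 in F# major. Diatonically F# major has F# (I) on that degree; F#–A–C# is instead the minor chord native to F# minor, so it takes the label i.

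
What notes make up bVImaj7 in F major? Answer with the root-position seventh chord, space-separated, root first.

Scale degree 6 in F major is D. bVImaj7 uses the lowered form, Db, taken from F minor. In F minor the chord on Db is Db–F–Ab–C.

Db F Ab C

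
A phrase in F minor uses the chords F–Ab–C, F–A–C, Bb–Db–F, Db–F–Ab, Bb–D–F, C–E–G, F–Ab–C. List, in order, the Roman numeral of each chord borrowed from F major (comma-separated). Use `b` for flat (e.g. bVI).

I, IV

F minor has the diatonic set Fm, Gdim, Ab, Bbm, C, Db, Eb (with V from harmonic minor). F–Ab–C = Fm, Bb–Db–F = Bbm, Db–F–Ab = Db and C–E–G = C are all diatonic. But F–A–C is foreign: the diatonic i on degree 1 is Fm, whereas F comes from F major. It is labeled I. Bb–D–F is not: scale degree 4 in F minor carries Bbm (iv). In F major the chord on that degree is Bb, so here it functions as IV, borrowed from the parallel major.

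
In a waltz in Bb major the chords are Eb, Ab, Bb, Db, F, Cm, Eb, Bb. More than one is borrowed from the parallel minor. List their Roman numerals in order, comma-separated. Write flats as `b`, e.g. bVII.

The diatonic triads in Bb major are Bb, Cm, Dm, Eb, F, Gm, Adim. Eb, Bb, F and Cm are all diatonic. Ab (Ab–C–Eb) doesn't fit — on degree 7 Bb major would have Adim (vii°). Ab is the degree-7 chord of Bb minor, so it is the borrowed bVII. But Db (Db–F–Ab) is foreign: the diatonic iii on degree 3 is Dm, whereas Db comes from Bb minor. It is labeled bIII.

bVII, bIII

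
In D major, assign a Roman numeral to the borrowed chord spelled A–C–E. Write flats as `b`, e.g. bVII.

v

The root A is the diatonic 5th degree of D major; the borrowing shows in the chord quality. The diatonic chord on degree 5 would be A (V), but A–C–E is the minor chord from D minor. As a borrowed chord it is labeled v.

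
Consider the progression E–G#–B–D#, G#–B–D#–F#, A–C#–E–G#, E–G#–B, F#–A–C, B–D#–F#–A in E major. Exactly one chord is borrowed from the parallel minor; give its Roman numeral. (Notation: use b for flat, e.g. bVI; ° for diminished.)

The diatonic triads in E major are E, F#m, G#m, A, B, C#m, D#dim. Of the given chords, E–G#–B–D# = Emaj7, G#–B–D#–F# = G#m7, A–C#–E–G# = Amaj7, E–G#–B = E and B–D#–F#–A = B7 are diatonic. F#–A–C doesn't fit — on degree 2 E major would have F#m (ii). F#dim is the degree-2 chord of E minor, so it is the borrowed ii°.

ii°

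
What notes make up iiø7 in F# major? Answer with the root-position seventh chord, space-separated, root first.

G# B D F#

The root, G#, is scale degree 2 — the same note in F# major and F# minor; only the chord quality changes. Building the half-diminished-seventh chord from the parallel minor on G#: G#–B–D–F#.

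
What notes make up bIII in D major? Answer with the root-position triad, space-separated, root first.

Scale degree 3 in D major is F#. bIII uses the lowered form, F, taken from D minor. Building the major chord from the parallel minor on F: F–A–C.

F A C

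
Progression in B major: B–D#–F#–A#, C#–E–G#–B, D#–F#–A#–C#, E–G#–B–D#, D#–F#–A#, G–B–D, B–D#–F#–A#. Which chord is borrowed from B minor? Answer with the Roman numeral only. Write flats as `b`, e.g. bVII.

bVI

The diatonic triads in B major are B, C#m, D#m, E, F#, G#m, A#dim. B–D#–F#–A# = Bmaj7, C#–E–G#–B = C#m7, D#–F#–A#–C# = D#m7, E–G#–B–D# = Emaj7 and D#–F#–A# = D#m are all diatonic. G–B–D doesn't fit — on degree 6 B major would have G#m (vi). G is the degree-6 chord of B minor, so it is the borrowed bVI.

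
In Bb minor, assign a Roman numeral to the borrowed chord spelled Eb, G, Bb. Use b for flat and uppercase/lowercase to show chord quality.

The root Eb is the diatonic 4th degree of Bb minor; the borrowing shows in the chord quality. The diatonic chord on degree 4 would be Ebm (iv), but Eb–G–Bb is the major chord from Bb major. As a borrowed chord it is labeled IV.

IV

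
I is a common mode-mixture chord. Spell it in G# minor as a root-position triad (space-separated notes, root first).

G# B# D#

I is built on scale degree 1, which is G# in both G# minor and its parallel. Stacking thirds in G# major on G# gives G#–B#–D#.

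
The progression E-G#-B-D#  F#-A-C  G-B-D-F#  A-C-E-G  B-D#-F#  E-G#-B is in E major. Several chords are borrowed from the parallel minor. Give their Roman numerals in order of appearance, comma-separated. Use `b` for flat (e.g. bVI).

E major has the diatonic set E, F#m, G#m, A, B, C#m, D#dim. Of the given chords, E–G#–B–D# = Emaj7, B–D#–F# = B and E–G#–B = E are diatonic. F#–A–C doesn't fit — on degree 2 E major would have F#m (ii). F#dim is the degree-2 chord of E minor, so it is the borrowed ii°. But G–B–D–F# is foreign: the diatonic iii on degree 3 is G#m, whereas Gmaj7 comes from E minor. It is labeled bIIImaj7. A–C–E–G doesn't fit — on degree 4 E major would have A (IV). Am7 is the degree-4 chord of E minor, so it is the borrowed iv7.

ii°, bIIImaj7, iv7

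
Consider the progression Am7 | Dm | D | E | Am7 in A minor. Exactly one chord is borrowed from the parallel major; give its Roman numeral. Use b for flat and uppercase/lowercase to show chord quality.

IV

In A minor (with V from harmonic minor) the diatonic chords are Am, Bdim, C, Dm, E, F, G. Of the given chords, Am7, Dm and E are diatonic. But D (D–F#–A) is foreign: the diatonic iv on degree 4 is Dm, whereas D comes from A major. It is labeled IV.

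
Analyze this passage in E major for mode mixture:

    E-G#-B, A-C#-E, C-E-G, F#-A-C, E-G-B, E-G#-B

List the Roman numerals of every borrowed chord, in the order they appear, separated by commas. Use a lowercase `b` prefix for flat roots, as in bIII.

bVI, ii°, i

In E major the diatonic chords are E, F#m, G#m, A, B, C#m, D#dim. E–G#–B = E and A–C#–E = A are both diatonic. But C–E–G is foreign: the diatonic vi on degree 6 is C#m, whereas C comes from E minor. It is labeled bVI. But F#–A–C is foreign: the diatonic ii on degree 2 is F#m, whereas F#dim comes from E minor. It is labeled ii°. E–G–B doesn't fit — on degree 1 E major would have E (I). Em is the degree-1 chord of E minor, so it is the borrowed i.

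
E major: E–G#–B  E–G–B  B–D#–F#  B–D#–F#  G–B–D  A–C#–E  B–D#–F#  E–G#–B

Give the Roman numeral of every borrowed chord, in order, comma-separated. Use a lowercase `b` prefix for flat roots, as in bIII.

The diatonic triads in E major are E, F#m, G#m, A, B, C#m, D#dim. E–G#–B = E, B–D#–F# = B and A–C#–E = A are all diatonic. E–G–B doesn't fit — on degree 1 E major would have E (I). Em is the degree-1 chord of E minor, so it is the borrowed i. G–B–D doesn't fit — on degree 3 E major would have G#m (iii). G is the degree-3 chord of E minor, so it is the borrowed bIII.

i, bIII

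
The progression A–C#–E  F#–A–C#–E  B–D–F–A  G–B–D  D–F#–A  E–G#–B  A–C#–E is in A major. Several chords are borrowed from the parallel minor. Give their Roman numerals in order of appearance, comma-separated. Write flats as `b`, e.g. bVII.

A major has the diatonic set A, Bm, C#m, D, E, F#m, G#dim. A–C#–E = A, F#–A–C#–E = F#m7, D–F#–A = D and E–G#–B = E all belong to that set. B–D–F–A doesn't fit — on degree 2 A major would have Bm (ii). Bm7b5 is the degree-2 chord of A minor, so it is the borrowed iiø7. G–B–D is not: scale degree 7 in A major carries G#dim (vii°). In A minor the chord on that degree is G, so here it functions as bVII, borrowed from the parallel minor.

iiø7, bVII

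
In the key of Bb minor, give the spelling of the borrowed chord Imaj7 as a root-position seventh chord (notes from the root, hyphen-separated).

Bb-D-F-A

The root, Bb, is scale degree 1 — the same note in Bb minor and Bb major; only the chord quality changes. Building the major-seventh chord from the parallel major on Bb: Bb–D–F–A.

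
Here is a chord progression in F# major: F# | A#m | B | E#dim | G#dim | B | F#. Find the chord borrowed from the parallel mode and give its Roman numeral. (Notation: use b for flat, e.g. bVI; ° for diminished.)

The diatonic triads in F# major are F#, G#m, A#m, B, C#, D#m, E#dim. Of the given chords, F#, A#m, B and E#dim are diatonic. But G#dim (G#–B–D) is foreign: the diatonic ii on degree 2 is G#m, whereas G#dim comes from F# minor. It is labeled ii°.

ii°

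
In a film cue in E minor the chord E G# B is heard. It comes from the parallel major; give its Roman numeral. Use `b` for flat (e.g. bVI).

E is scale degree 1 in E minor. The diatonic chord on degree 1 would be Em (i), but E–G#–B is the major chord from E major. As a borrowed chord it is labeled I.

I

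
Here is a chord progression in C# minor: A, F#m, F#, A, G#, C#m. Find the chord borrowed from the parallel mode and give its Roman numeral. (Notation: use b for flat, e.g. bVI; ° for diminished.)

IV

The diatonic triads in C# minor (with V from harmonic minor) are C#m, D#dim, E, F#m, G#, A, B. Of the given chords, A, F#m, G# and C#m are diatonic. But F# (F#–A#–C#) is foreign: the diatonic iv on degree 4 is F#m, whereas F# comes from C# major. It is labeled IV.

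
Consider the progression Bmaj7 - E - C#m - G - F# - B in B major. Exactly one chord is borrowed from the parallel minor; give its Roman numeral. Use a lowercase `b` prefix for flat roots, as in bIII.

bVI

The diatonic triads in B major are B, C#m, D#m, E, F#, G#m, A#dim. Of the given chords, Bmaj7, E, C#m, F# and B are diatonic. But G (G–B–D) is foreign: the diatonic vi on degree 6 is G#m, whereas G comes from B minor. It is labeled bVI.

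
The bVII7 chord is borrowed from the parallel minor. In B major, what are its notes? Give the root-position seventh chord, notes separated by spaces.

A C# E G

Scale degree 7 in B major is A#. bVII7 uses the lowered form, A, taken from B minor. Building the dominant-seventh chord from the parallel minor on A: A–C#–E–G.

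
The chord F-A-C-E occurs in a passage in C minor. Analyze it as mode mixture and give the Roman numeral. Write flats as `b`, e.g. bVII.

IVmaj7

F is scale degree 4 in C minor. The diatonic chord on degree 4 would be Fm (iv), but F–A–C–E is the major-seventh chord from C major. As a borrowed chord it is labeled IVmaj7.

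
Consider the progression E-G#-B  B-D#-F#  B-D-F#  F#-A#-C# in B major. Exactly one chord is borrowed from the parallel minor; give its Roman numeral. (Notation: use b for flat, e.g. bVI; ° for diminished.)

i

The diatonic triads in B major are B, C#m, D#m, E, F#, G#m, A#dim. E–G#–B = E, B–D#–F# = B and F#–A#–C# = F# are all diatonic. But B–D–F# is foreign: the diatonic I on degree 1 is B, whereas Bm comes from B minor. It is labeled i.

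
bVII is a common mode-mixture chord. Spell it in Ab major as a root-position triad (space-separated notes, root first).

Gb Bb Db

Scale degree 7 in Ab major is G. bVII uses the lowered form, Gb, taken from Ab minor. Stacking thirds in Ab minor on Gb gives Gb–Bb–Db.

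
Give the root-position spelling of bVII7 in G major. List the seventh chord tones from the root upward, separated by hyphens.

F-A-C-Eb

The root of bVII7 is the lowered 7th degree: F# becomes F. Stacking thirds in G minor on F gives F–A–C–Eb.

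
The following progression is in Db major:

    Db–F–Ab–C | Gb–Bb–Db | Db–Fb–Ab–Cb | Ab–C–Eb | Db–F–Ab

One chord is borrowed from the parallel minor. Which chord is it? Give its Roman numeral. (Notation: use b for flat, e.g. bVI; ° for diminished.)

i7

In Db major the diatonic chords are Db, Ebm, Fm, Gb, Ab, Bbm, Cdim. Of the given chords, Db–F–Ab–C = Dbmaj7, Gb–Bb–Db = Gb, Ab–C–Eb = Ab and Db–F–Ab = Db are diatonic. Db–Fb–Ab–Cb doesn't fit — on degree 1 Db major would have Db (I). Dbm7 is the degree-1 chord of Db minor, so it is the borrowed i7.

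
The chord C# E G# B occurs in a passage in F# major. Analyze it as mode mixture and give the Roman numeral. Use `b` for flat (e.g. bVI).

C# is scale degree 5 in F# major. Diatonically F# major has C# (V) on that degree; C#–E–G#–B is instead the minor-seventh chord native to F# minor, so it takes the label v7.

v7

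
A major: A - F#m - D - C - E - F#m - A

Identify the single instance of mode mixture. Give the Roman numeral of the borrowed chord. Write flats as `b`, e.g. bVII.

A major has the diatonic set A, Bm, C#m, D, E, F#m, G#dim. Of the given chords, A, F#m, D and E are diatonic. C (C–E–G) doesn't fit — on degree 3 A major would have C#m (iii). C is the degree-3 chord of A minor, so it is the borrowed bIII.

bIII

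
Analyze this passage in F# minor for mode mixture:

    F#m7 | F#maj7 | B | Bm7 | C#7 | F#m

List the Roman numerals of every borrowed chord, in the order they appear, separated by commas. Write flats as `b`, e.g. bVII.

F# minor has the diatonic set F#m, G#dim, A, Bm, C#, D, E (with V from harmonic minor). F#m7, Bm7, C#7 and F#m are all diatonic. F#maj7 (F#–A#–C#–E#) is not: scale degree 1 in F# minor carries F#m (i). In F# major the chord on that degree is F#maj7, so here it functions as Imaj7, borrowed from the parallel major. B (B–D#–F#) doesn't fit — on degree 4 F# minor would have Bm (iv). B is the degree-4 chord of F# major, so it is the borrowed IV.

Imaj7, IV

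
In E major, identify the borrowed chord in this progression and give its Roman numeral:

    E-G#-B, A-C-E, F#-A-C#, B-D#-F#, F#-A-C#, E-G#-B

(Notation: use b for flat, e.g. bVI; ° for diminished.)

iv

The diatonic triads in E major are E, F#m, G#m, A, B, C#m, D#dim. E–G#–B = E, F#–A–C# = F#m and B–D#–F# = B all belong to that set. But A–C–E is foreign: the diatonic IV on degree 4 is A, whereas Am comes from E minor. It is labeled iv.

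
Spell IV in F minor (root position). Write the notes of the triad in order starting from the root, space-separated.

Bb D F

IV is built on scale degree 4, which is Bb in both F minor and its parallel. In F major the chord on Bb is Bb–D–F.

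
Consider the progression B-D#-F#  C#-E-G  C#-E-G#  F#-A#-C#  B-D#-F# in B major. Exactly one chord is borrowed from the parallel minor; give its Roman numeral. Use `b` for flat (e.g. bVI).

ii°

The diatonic triads in B major are B, C#m, D#m, E, F#, G#m, A#dim. B–D#–F# = B, C#–E–G# = C#m and F#–A#–C# = F# are all diatonic. C#–E–G doesn't fit — on degree 2 B major would have C#m (ii). C#dim is the degree-2 chord of B minor, so it is the borrowed ii°.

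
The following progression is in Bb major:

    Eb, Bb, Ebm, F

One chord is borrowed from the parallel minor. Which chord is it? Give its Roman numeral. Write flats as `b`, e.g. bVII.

iv

The diatonic triads in Bb major are Bb, Cm, Dm, Eb, F, Gm, Adim. Eb, Bb and F are all diatonic. Ebm (Eb–Gb–Bb) is not: scale degree 4 in Bb major carries Eb (IV). In Bb minor the chord on that degree is Ebm, so here it functions as iv, borrowed from the parallel minor.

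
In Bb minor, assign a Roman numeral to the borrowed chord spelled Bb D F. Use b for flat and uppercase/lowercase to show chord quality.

I

Bb is scale degree 1 in Bb minor. The diatonic chord on degree 1 would be Bbm (i), but Bb–D–F is the major chord from Bb major. As a borrowed chord it is labeled I.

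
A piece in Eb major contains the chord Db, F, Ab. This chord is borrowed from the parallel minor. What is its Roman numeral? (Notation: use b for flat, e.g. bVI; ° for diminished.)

Db is the lowered form of scale degree 7 in Eb major (the diatonic degree 7 is D). Diatonically Eb major has Ddim (vii°) on that degree; Db–F–Ab is instead the major chord native to Eb minor, so it takes the label bVII.

bVII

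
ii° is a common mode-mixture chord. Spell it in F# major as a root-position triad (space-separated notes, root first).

The root, G#, is scale degree 2 — the same note in F# major and F# minor; only the chord quality changes. In F# minor the chord on G# is G#–B–D.

G# B D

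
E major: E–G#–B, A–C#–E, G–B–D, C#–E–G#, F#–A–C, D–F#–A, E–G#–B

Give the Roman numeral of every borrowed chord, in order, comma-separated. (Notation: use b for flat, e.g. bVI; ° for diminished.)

E major has the diatonic set E, F#m, G#m, A, B, C#m, D#dim. Of the given chords, E–G#–B = E, A–C#–E = A and C#–E–G# = C#m are diatonic. But G–B–D is foreign: the diatonic iii on degree 3 is G#m, whereas G comes from E minor. It is labeled bIII. F#–A–C doesn't fit — on degree 2 E major would have F#m (ii). F#dim is the degree-2 chord of E minor, so it is the borrowed ii°. But D–F#–A is foreign: the diatonic vii° on degree 7 is D#dim, whereas D comes from E minor. It is labeled bVII.

bIII, ii°, bVII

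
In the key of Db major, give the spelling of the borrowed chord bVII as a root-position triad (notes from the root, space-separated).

Cb Eb Gb

bVII is built on the lowered scale degree 7. In Db major degree 7 is C; lowered it becomes Cb. Building the major chord from the parallel minor on Cb: Cb–Eb–Gb.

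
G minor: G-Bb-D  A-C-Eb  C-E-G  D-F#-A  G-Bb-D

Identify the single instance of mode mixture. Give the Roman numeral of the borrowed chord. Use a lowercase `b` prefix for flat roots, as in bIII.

IV

G minor has the diatonic set Gm, Adim, Bb, Cm, D, Eb, F (with V from harmonic minor). G–Bb–D = Gm, A–C–Eb = Adim and D–F#–A = D are all diatonic. C–E–G doesn't fit — on degree 4 G minor would have Cm (iv). C is the degree-4 chord of G major, so it is the borrowed IV.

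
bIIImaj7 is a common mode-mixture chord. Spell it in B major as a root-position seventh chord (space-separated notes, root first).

D F# A C#

Scale degree 3 in B major is D#. bIIImaj7 uses the lowered form, D, taken from B minor. Stacking thirds in B minor on D gives D–F#–A–C#.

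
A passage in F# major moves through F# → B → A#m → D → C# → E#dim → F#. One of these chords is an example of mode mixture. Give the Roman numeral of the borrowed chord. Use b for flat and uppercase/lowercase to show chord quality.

bVI

The diatonic triads in F# major are F#, G#m, A#m, B, C#, D#m, E#dim. Of the given chords, F#, B, A#m, C# and E#dim are diatonic. But D (D–F#–A) is foreign: the diatonic vi on degree 6 is D#m, whereas D comes from F# minor. It is labeled bVI.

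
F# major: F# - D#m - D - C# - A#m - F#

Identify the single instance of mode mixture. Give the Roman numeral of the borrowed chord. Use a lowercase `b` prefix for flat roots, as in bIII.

The diatonic triads in F# major are F#, G#m, A#m, B, C#, D#m, E#dim. Of the given chords, F#, D#m, C# and A#m are diatonic. D (D–F#–A) is not: scale degree 6 in F# major carries D#m (vi). In F# minor the chord on that degree is D, so here it functions as bVI, borrowed from the parallel minor.

bVI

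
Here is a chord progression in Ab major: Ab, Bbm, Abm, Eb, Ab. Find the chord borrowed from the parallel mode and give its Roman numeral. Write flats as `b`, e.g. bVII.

i

In Ab major the diatonic chords are Ab, Bbm, Cm, Db, Eb, Fm, Gdim. Ab, Bbm and Eb all belong to that set. But Abm (Ab–Cb–Eb) is foreign: the diatonic I on degree 1 is Ab, whereas Abm comes from Ab minor. It is labeled i.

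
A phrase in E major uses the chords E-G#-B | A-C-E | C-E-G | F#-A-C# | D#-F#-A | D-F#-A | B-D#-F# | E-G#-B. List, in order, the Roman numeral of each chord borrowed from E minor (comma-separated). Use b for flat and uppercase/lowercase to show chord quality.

iv, bVI, bVII

In E major the diatonic chords are E, F#m, G#m, A, B, C#m, D#dim. Of the given chords, E–G#–B = E, F#–A–C# = F#m, D#–F#–A = D#dim and B–D#–F# = B are diatonic. A–C–E doesn't fit — on degree 4 E major would have A (IV). Am is the degree-4 chord of E minor, so it is the borrowed iv. C–E–G is not: scale degree 6 in E major carries C#m (vi). In E minor the chord on that degree is C, so here it functions as bVI, borrowed from the parallel minor. But D–F#–A is foreign: the diatonic vii° on degree 7 is D#dim, whereas D comes from E minor. It is labeled bVII.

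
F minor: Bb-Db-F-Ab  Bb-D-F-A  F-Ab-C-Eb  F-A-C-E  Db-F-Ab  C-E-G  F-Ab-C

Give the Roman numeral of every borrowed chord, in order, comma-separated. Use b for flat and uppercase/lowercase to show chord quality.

The diatonic triads in F minor (with V from harmonic minor) are Fm, Gdim, Ab, Bbm, C, Db, Eb. Of the given chords, Bb–Db–F–Ab = Bbm7, F–Ab–C–Eb = Fm7, Db–F–Ab = Db, C–E–G = C and F–Ab–C = Fm are diatonic. Bb–D–F–A is not: scale degree 4 in F minor carries Bbm (iv). In F major the chord on that degree is Bbmaj7, so here it functions as IVmaj7, borrowed from the parallel major. F–A–C–E doesn't fit — on degree 1 F minor would have Fm (i). Fmaj7 is the degree-1 chord of F major, so it is the borrowed Imaj7.

IVmaj7, Imaj7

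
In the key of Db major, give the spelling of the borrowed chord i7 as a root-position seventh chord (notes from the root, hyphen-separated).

Db-Fb-Ab-Cb

The root, Db, is scale degree 1 — the same note in Db major and Db minor; only the chord quality changes. Stacking thirds in Db minor on Db gives Db–Fb–Ab–Cb.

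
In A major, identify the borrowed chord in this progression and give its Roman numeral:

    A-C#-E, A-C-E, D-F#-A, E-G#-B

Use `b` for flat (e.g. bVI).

A major has the diatonic set A, Bm, C#m, D, E, F#m, G#dim. A–C#–E = A, D–F#–A = D and E–G#–B = E all belong to that set. But A–C–E is foreign: the diatonic I on degree 1 is A, whereas Am comes from A minor. It is labeled i.

i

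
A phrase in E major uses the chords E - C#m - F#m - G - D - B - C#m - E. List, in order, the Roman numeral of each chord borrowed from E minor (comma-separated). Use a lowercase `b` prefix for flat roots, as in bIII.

bIII, bVII

In E major the diatonic chords are E, F#m, G#m, A, B, C#m, D#dim. E, C#m, F#m and B all belong to that set. But G (G–B–D) is foreign: the diatonic iii on degree 3 is G#m, whereas G comes from E minor. It is labeled bIII. D (D–F#–A) is not: scale degree 7 in E major carries D#dim (vii°). In E minor the chord on that degree is D, so here it functions as bVII, borrowed from the parallel minor.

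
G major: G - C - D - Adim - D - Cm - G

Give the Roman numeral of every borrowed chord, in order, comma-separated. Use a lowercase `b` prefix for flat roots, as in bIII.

G major has the diatonic set G, Am, Bm, C, D, Em, F#dim. Of the given chords, G, C and D are diatonic. Adim (A–C–Eb) is not: scale degree 2 in G major carries Am (ii). In G minor the chord on that degree is Adim, so here it functions as ii°, borrowed from the parallel minor. But Cm (C–Eb–G) is foreign: the diatonic IV on degree 4 is C, whereas Cm comes from G minor. It is labeled iv.

ii°, iv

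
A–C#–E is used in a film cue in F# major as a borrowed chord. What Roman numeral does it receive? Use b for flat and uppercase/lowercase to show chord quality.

In F# major scale degree 3 is A#; A is its lowered form, from F# minor. Diatonically F# major has A#m (iii) on that degree; A–C#–E is instead the major chord native to F# minor, so it takes the label bIII.

bIII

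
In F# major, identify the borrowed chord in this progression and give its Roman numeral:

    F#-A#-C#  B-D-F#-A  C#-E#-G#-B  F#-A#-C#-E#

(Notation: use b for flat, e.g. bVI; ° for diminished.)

iv7

The diatonic triads in F# major are F#, G#m, A#m, B, C#, D#m, E#dim. Of the given chords, F#–A#–C# = F#, C#–E#–G#–B = C#7 and F#–A#–C#–E# = F#maj7 are diatonic. But B–D–F#–A is foreign: the diatonic IV on degree 4 is B, whereas Bm7 comes from F# minor. It is labeled iv7.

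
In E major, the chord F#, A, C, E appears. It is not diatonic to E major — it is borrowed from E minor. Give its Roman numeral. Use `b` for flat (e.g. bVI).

The root F# is the diatonic 2nd degree of E major; the borrowing shows in the chord quality. F#–A–C–E is a half-diminished-seventh chord — the form found in E minor, not the diatonic ii (F#m). Borrowed into E major it is written iiø7.

iiø7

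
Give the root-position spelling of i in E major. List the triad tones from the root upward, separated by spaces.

E G B

i is built on scale degree 1, which is E in both E major and its parallel. Stacking thirds in E minor on E gives E–G–B.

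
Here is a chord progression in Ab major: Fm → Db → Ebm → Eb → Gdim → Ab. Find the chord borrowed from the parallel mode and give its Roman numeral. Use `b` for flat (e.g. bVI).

v

Ab major has the diatonic set Ab, Bbm, Cm, Db, Eb, Fm, Gdim. Fm, Db, Eb, Gdim and Ab all belong to that set. Ebm (Eb–Gb–Bb) doesn't fit — on degree 5 Ab major would have Eb (V). Ebm is the degree-5 chord of Ab minor, so it is the borrowed v.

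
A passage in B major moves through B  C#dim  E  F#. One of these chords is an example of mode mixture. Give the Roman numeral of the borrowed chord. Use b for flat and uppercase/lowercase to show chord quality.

ii°

In B major the diatonic chords are B, C#m, D#m, E, F#, G#m, A#dim. B, E and F# are all diatonic. C#dim (C#–E–G) doesn't fit — on degree 2 B major would have C#m (ii). C#dim is the degree-2 chord of B minor, so it is the borrowed ii°.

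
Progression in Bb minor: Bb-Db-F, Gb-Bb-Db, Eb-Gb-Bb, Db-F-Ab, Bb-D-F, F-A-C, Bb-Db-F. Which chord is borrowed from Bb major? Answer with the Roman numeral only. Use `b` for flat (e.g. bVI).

I

The diatonic triads in Bb minor (with V from harmonic minor) are Bbm, Cdim, Db, Ebm, F, Gb, Ab. Bb–Db–F = Bbm, Gb–Bb–Db = Gb, Eb–Gb–Bb = Ebm, Db–F–Ab = Db and F–A–C = F all belong to that set. Bb–D–F doesn't fit — on degree 1 Bb minor would have Bbm (i). Bb is the degree-1 chord of Bb major, so it is the borrowed I.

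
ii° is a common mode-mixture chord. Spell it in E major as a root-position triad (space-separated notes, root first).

ii° is built on scale degree 2, which is F# in both E major and its parallel. Building the diminished chord from the parallel minor on F#: F#–A–C.

F# A C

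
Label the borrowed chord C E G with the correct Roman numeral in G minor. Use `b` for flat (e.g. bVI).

IV

The root C is the diatonic 4th degree of G minor; the borrowing shows in the chord quality. C–E–G is a major chord — the form found in G major, not the diatonic iv (Cm). Borrowed into G minor it is written IV.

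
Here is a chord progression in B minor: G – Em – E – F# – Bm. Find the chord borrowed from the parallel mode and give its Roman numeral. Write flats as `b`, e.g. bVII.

The diatonic triads in B minor (with V from harmonic minor) are Bm, C#dim, D, Em, F#, G, A. G, Em, F# and Bm are all diatonic. E (E–G#–B) is not: scale degree 4 in B minor carries Em (iv). In B major the chord on that degree is E, so here it functions as IV, borrowed from the parallel major.

IV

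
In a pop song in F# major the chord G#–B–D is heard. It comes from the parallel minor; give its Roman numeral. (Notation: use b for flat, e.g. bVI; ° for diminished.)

G# is scale degree 2 in F# major. Diatonically F# major has G#m (ii) on that degree; G#–B–D is instead the diminished chord native to F# minor, so it takes the label ii°.

ii°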